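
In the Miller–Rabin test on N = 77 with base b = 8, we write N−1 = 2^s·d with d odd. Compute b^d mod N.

77 − 1 = 76 = 2^2 · 19, so d = 19.
8^1 ≡ 8 (mod 77)
8^2 ≡ 8^2 = 64 ≡ 64 (mod 77)
8^4 ≡ 64^2 = 4096 ≡ 15 (mod 77)
8^8 ≡ 15^2 = 225 ≡ 71 (mod 77)
8^16 ≡ 71^2 = 5041 ≡ 36 (mod 77)
19 = 16 + 2 + 1 in binary powers of 2.
So 8^19 ≡ 36 · 64 · 8 ≡ 29 (mod 77).
Squaring chain: 29 → 71; never reaches −1, so base 8 is a Miller–Rabin witness that 77 is composite.

29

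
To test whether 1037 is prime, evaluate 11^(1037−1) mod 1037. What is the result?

11^1 ≡ 11 (mod 1037)
11^2 ≡ 11^2 = 121 ≡ 121 (mod 1037)
11^4 ≡ 121^2 = 14641 ≡ 123 (mod 1037)
11^8 ≡ 123^2 = 15129 ≡ 611 (mod 1037)
11^16 ≡ 611^2 = 373321 ≡ 1 (mod 1037)
11^32 ≡ 1^2 = 1 ≡ 1 (mod 1037)
11^64 ≡ 1^2 = 1 ≡ 1 (mod 1037)
11^128 ≡ 1^2 = 1 ≡ 1 (mod 1037)
11^256 ≡ 1^2 = 1 ≡ 1 (mod 1037)
11^512 ≡ 1^2 = 1 ≡ 1 (mod 1037)
11^1024 ≡ 1^2 = 1 ≡ 1 (mod 1037)
1036 = 1024 + 8 + 4 in binary powers of 2.
So 11^1036 ≡ 1 · 611 · 123 ≡ 489 (mod 1037).
Since 489 ≠ 1, base 11 is a Fermat witness: 1037 is composite.

489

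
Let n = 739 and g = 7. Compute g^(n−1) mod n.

1

7^1 ≡ 7 (mod 739)
7^2 ≡ 7^2 = 49 ≡ 49 (mod 739)
7^4 ≡ 49^2 = 2401 ≡ 184 (mod 739)
7^8 ≡ 184^2 = 33856 ≡ 601 (mod 739)
7^16 ≡ 601^2 = 361201 ≡ 569 (mod 739)
7^32 ≡ 569^2 = 323761 ≡ 79 (mod 739)
7^64 ≡ 79^2 = 6241 ≡ 329 (mod 739)
7^128 ≡ 329^2 = 108241 ≡ 347 (mod 739)
7^256 ≡ 347^2 = 120409 ≡ 691 (mod 739)
7^512 ≡ 691^2 = 477481 ≡ 87 (mod 739)
738 = 512 + 128 + 64 + 32 + 2 in binary powers of 2.
So 7^738 ≡ 87 · 347 · 329 · 79 · 49 ≡ 1 (mod 739).
Since the result is 1, base 7 gives no evidence that 739 is composite.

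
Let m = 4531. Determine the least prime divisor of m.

23

4531 is odd.
Digit sum 13, not divisible by 3.
Ends in 1: not divisible by 5.
7: 4531 = 7·647 + 2
11: 4531 = 11·411 + 10
13: 4531 = 13·348 + 7
17: 4531 = 17·266 + 9
19: 4531 = 19·238 + 9
23: 4531 = 23·197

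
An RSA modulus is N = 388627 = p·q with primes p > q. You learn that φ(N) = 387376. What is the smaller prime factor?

569

φ(n) = (p−1)(q−1) = n − (p+q) + 1, so p + q = 388627 − 387376 + 1 = 1252.
p and q are the roots of t² − 1252t + 388627 = 0.
Discriminant: 1252² − 4·388627 = 1567504 − 1554508 = 12996; √12996 = 114.
q = (1252 − 114)/2 = 569, p = (1252 + 114)/2 = 683.
Check: 569 · 683 = 388627.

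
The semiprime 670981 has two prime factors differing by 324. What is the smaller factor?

673

Since p = q + 324, we have 670981 = q(q + 324), so q² + 324q − 670981 = 0.
Discriminant: 324² + 4·670981 = 104976 + 2683924 = 2788900; √2788900 = 1670.
q = (−324 + 1670)/2 = 673, and p = q + 324 = 997.
Check: 673 · 997 = 670981.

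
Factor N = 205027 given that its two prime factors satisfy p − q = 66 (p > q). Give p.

487

Since p = q + 66, we have 205027 = q(q + 66), so q² + 66q − 205027 = 0.
Discriminant: 66² + 4·205027 = 4356 + 820108 = 824464; √824464 = 908.
q = (−66 + 908)/2 = 421, and p = q + 66 = 487.
Check: 421 · 487 = 205027.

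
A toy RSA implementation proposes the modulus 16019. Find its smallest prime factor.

16019 is odd.
Digit sum 17, not divisible by 3.
Ends in 9: not divisible by 5.
7: 16019 = 7·2288 + 3
11: 16019 = 11·1456 + 3
13: 16019 = 13·1232 + 3
17: 16019 = 17·942 + 5
19: 16019 = 19·843 + 2
23: 16019 = 23·696 + 11
29: 16019 = 29·552 + 11
31: 16019 = 31·516 + 23
37: 16019 = 37·432 + 35
41: 16019 = 41·390 + 29
43: 16019 = 43·372 + 23
47: 16019 = 47·340 + 39
53: 16019 = 53·302 + 13
59: 16019 = 59·271 + 30
61: 16019 = 61·262 + 37
67: 16019 = 67·239 + 6
71: 16019 = 71·225 + 44
73: 16019 = 73·219 + 32
79: 16019 = 79·202 + 61
83: 16019 = 83·193

83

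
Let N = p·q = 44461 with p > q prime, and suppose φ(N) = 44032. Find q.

φ(n) = (p−1)(q−1) = n − (p+q) + 1, so p + q = 44461 − 44032 + 1 = 430.
p and q are the roots of t² − 430t + 44461 = 0.
Discriminant: 430² − 4·44461 = 184900 − 177844 = 7056; √7056 = 84.
q = (430 − 84)/2 = 173, p = (430 + 84)/2 = 257.
Check: 173 · 257 = 44461.

173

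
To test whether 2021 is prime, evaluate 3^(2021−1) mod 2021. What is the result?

3^1 ≡ 3 (mod 2021)
3^2 ≡ 3^2 = 9 ≡ 9 (mod 2021)
3^4 ≡ 9^2 = 81 ≡ 81 (mod 2021)
3^8 ≡ 81^2 = 6561 ≡ 498 (mod 2021)
3^16 ≡ 498^2 = 248004 ≡ 1442 (mod 2021)
3^32 ≡ 1442^2 = 2079364 ≡ 1776 (mod 2021)
3^64 ≡ 1776^2 = 3154176 ≡ 1416 (mod 2021)
3^128 ≡ 1416^2 = 2005056 ≡ 224 (mod 2021)
3^256 ≡ 224^2 = 50176 ≡ 1672 (mod 2021)
3^512 ≡ 1672^2 = 2795584 ≡ 541 (mod 2021)
3^1024 ≡ 541^2 = 292681 ≡ 1657 (mod 2021)
2020 = 1024 + 512 + 256 + 128 + 64 + 32 + 4 in binary powers of 2.
So 3^2020 ≡ 1657 · 541 · 1672 · 224 · 1416 · 1776 · 81 ≡ 253 (mod 2021).
Since 253 ≠ 1, base 3 is a Fermat witness: 2021 is composite.

253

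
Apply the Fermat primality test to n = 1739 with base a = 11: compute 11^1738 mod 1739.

11^1 ≡ 11 (mod 1739)
11^2 ≡ 11^2 = 121 ≡ 121 (mod 1739)
11^4 ≡ 121^2 = 14641 ≡ 729 (mod 1739)
11^8 ≡ 729^2 = 531441 ≡ 1046 (mod 1739)
11^16 ≡ 1046^2 = 1094116 ≡ 285 (mod 1739)
11^32 ≡ 285^2 = 81225 ≡ 1231 (mod 1739)
11^64 ≡ 1231^2 = 1515361 ≡ 692 (mod 1739)
11^128 ≡ 692^2 = 478864 ≡ 639 (mod 1739)
11^256 ≡ 639^2 = 408321 ≡ 1395 (mod 1739)
11^512 ≡ 1395^2 = 1946025 ≡ 84 (mod 1739)
11^1024 ≡ 84^2 = 7056 ≡ 100 (mod 1739)
1738 = 1024 + 512 + 128 + 64 + 8 + 2 in binary powers of 2.
So 11^1738 ≡ 100 · 84 · 639 · 692 · 1046 · 121 ≡ 1062 (mod 1739).
Since 1062 ≠ 1, base 11 is a Fermat witness: 1739 is composite.

1062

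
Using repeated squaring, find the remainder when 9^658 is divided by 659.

9^1 ≡ 9 (mod 659)
9^2 ≡ 9^2 = 81 ≡ 81 (mod 659)
9^4 ≡ 81^2 = 6561 ≡ 630 (mod 659)
9^8 ≡ 630^2 = 396900 ≡ 182 (mod 659)
9^16 ≡ 182^2 = 33124 ≡ 174 (mod 659)
9^32 ≡ 174^2 = 30276 ≡ 621 (mod 659)
9^64 ≡ 621^2 = 385641 ≡ 126 (mod 659)
9^128 ≡ 126^2 = 15876 ≡ 60 (mod 659)
9^256 ≡ 60^2 = 3600 ≡ 305 (mod 659)
9^512 ≡ 305^2 = 93025 ≡ 106 (mod 659)
658 = 512 + 128 + 16 + 2 in binary powers of 2.
So 9^658 ≡ 106 · 60 · 174 · 81 ≡ 1 (mod 659).
Since the result is 1, base 9 gives no evidence that 659 is composite.

1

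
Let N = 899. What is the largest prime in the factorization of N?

899 = 29 · 31
31 is prime.
So 899 = 29 · 31; the largest prime factor is 31.

31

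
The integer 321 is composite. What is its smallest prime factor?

321 is odd.
Digit sum 6, divisible by 3.

3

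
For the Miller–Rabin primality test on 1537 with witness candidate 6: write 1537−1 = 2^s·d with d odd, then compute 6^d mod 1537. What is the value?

1537 − 1 = 1536 = 2^9 · 3, so d = 3.
6^1 ≡ 6 (mod 1537)
6^2 ≡ 6^2 = 36 ≡ 36 (mod 1537)
3 = 2 + 1 in binary powers of 2.
So 6^3 ≡ 36 · 6 ≡ 216 (mod 1537).
Squaring chain: 216 → 546 → 1475 → 770 → 1155 → 1446 → 596 → 169 → 895; never reaches −1, so base 6 is a Miller–Rabin witness that 1537 is composite.

216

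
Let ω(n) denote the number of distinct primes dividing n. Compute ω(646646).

646646 = 2 · 323323
323323 = 7 · 46189
46189 = 11 · 4199
4199 = 13 · 323
323 = 17 · 19
646646 = 2 · 7 · 11 · 13 · 17 · 19, which has 6 distinct prime factors.

6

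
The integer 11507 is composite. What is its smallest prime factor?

37

11507 is odd.
Digit sum 14, not divisible by 3.
Ends in 7: not divisible by 5.
7: 11507 = 7·1643 + 6
11: 11507 = 11·1046 + 1
13: 11507 = 13·885 + 2
17: 11507 = 17·676 + 15
19: 11507 = 19·605 + 12
23: 11507 = 23·500 + 7
29: 11507 = 29·396 + 23
31: 11507 = 31·371 + 6
37: 11507 = 37·311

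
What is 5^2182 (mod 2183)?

5^1 ≡ 5 (mod 2183)
5^2 ≡ 5^2 = 25 ≡ 25 (mod 2183)
5^4 ≡ 25^2 = 625 ≡ 625 (mod 2183)
5^8 ≡ 625^2 = 390625 ≡ 2051 (mod 2183)
5^16 ≡ 2051^2 = 4206601 ≡ 2143 (mod 2183)
5^32 ≡ 2143^2 = 4592449 ≡ 1600 (mod 2183)
5^64 ≡ 1600^2 = 2560000 ≡ 1524 (mod 2183)
5^128 ≡ 1524^2 = 2322576 ≡ 2047 (mod 2183)
5^256 ≡ 2047^2 = 4190209 ≡ 1032 (mod 2183)
5^512 ≡ 1032^2 = 1065024 ≡ 1903 (mod 2183)
5^1024 ≡ 1903^2 = 3621409 ≡ 1995 (mod 2183)
5^2048 ≡ 1995^2 = 3980025 ≡ 416 (mod 2183)
2182 = 2048 + 128 + 4 + 2 in binary powers of 2.
So 5^2182 ≡ 416 · 2047 · 625 · 25 ≡ 1484 (mod 2183).
Since 1484 ≠ 1, base 5 is a Fermat witness: 2183 is composite.

1484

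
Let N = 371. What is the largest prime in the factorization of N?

53

371 = 7 · 53
53 is prime.
So 371 = 7 · 53; the largest prime factor is 53.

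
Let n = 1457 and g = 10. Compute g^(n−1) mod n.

10^1 ≡ 10 (mod 1457)
10^2 ≡ 10^2 = 100 ≡ 100 (mod 1457)
10^4 ≡ 100^2 = 10000 ≡ 1258 (mod 1457)
10^8 ≡ 1258^2 = 1582564 ≡ 262 (mod 1457)
10^16 ≡ 262^2 = 68644 ≡ 165 (mod 1457)
10^32 ≡ 165^2 = 27225 ≡ 999 (mod 1457)
10^64 ≡ 999^2 = 998001 ≡ 1413 (mod 1457)
10^128 ≡ 1413^2 = 1996569 ≡ 479 (mod 1457)
10^256 ≡ 479^2 = 229441 ≡ 692 (mod 1457)
10^512 ≡ 692^2 = 478864 ≡ 968 (mod 1457)
10^1024 ≡ 968^2 = 937024 ≡ 173 (mod 1457)
1456 = 1024 + 256 + 128 + 32 + 16 in binary powers of 2.
So 10^1456 ≡ 173 · 692 · 479 · 999 · 165 ≡ 754 (mod 1457).
Since 754 ≠ 1, base 10 is a Fermat witness: 1457 is composite.

754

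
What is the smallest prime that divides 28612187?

97

28612187 is odd.
Digit sum 35, not divisible by 3.
Ends in 7: not divisible by 5.
7: 28612187 = 7·4087455 + 2
11: 28612187 = 11·2601107 + 10
13: 28612187 = 13·2200937 + 6
17: 28612187 = 17·1683069 + 14
19: 28612187 = 19·1505904 + 11
23: 28612187 = 23·1244008 + 3
29: 28612187 = 29·986627 + 4
31: 28612187 = 31·922973 + 24
37: 28612187 = 37·773302 + 13
41: 28612187 = 41·697858 + 9
43: 28612187 = 43·665399 + 30
47: 28612187 = 47·608769 + 44
53: 28612187 = 53·539852 + 31
59: 28612187 = 59·484952 + 19
61: 28612187 = 61·469052 + 15
67: 28612187 = 67·427047 + 38
71: 28612187 = 71·402988 + 39
73: 28612187 = 73·391947 + 56
79: 28612187 = 79·362179 + 46
83: 28612187 = 83·344725 + 12
89: 28612187 = 89·321485 + 22
97: 28612187 = 97·294971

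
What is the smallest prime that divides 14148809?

71

14148809 is odd.
Digit sum 35, not divisible by 3.
Ends in 9: not divisible by 5.
7: 14148809 = 7·2021258 + 3
11: 14148809 = 11·1286255 + 4
13: 14148809 = 13·1088369 + 12
17: 14148809 = 17·832282 + 15
19: 14148809 = 19·744674 + 3
23: 14148809 = 23·615165 + 14
29: 14148809 = 29·487889 + 28
31: 14148809 = 31·456413 + 6
37: 14148809 = 37·382400 + 9
41: 14148809 = 41·345092 + 37
43: 14148809 = 43·329042 + 3
47: 14148809 = 47·301038 + 23
53: 14148809 = 53·266958 + 35
59: 14148809 = 59·239810 + 19
61: 14148809 = 61·231947 + 42
67: 14148809 = 67·211176 + 17
71: 14148809 = 71·199279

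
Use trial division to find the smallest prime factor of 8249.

73

8249 is odd.
Digit sum 23, not divisible by 3.
Ends in 9: not divisible by 5.
7: 8249 = 7·1178 + 3
11: 8249 = 11·749 + 10
13: 8249 = 13·634 + 7
17: 8249 = 17·485 + 4
19: 8249 = 19·434 + 3
23: 8249 = 23·358 + 15
29: 8249 = 29·284 + 13
31: 8249 = 31·266 + 3
37: 8249 = 37·222 + 35
41: 8249 = 41·201 + 8
43: 8249 = 43·191 + 36
47: 8249 = 47·175 + 24
53: 8249 = 53·155 + 34
59: 8249 = 59·139 + 48
61: 8249 = 61·135 + 14
67: 8249 = 67·123 + 8
71: 8249 = 71·116 + 13
73: 8249 = 73·113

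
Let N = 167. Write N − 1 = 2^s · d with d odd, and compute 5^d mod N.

166

167 − 1 = 166 = 2^1 · 83, so d = 83.
5^1 ≡ 5 (mod 167)
5^2 ≡ 5^2 = 25 ≡ 25 (mod 167)
5^4 ≡ 25^2 = 625 ≡ 124 (mod 167)
5^8 ≡ 124^2 = 15376 ≡ 12 (mod 167)
5^16 ≡ 12^2 = 144 ≡ 144 (mod 167)
5^32 ≡ 144^2 = 20736 ≡ 28 (mod 167)
5^64 ≡ 28^2 = 784 ≡ 116 (mod 167)
83 = 64 + 16 + 2 + 1 in binary powers of 2.
So 5^83 ≡ 116 · 144 · 25 · 5 ≡ 166 (mod 167).
Since 5^d ≡ 166 (mod 167), base 5 does not prove 167 composite.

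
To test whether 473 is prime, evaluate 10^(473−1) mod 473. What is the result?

23

10^1 ≡ 10 (mod 473)
10^2 ≡ 10^2 = 100 ≡ 100 (mod 473)
10^4 ≡ 100^2 = 10000 ≡ 67 (mod 473)
10^8 ≡ 67^2 = 4489 ≡ 232 (mod 473)
10^16 ≡ 232^2 = 53824 ≡ 375 (mod 473)
10^32 ≡ 375^2 = 140625 ≡ 144 (mod 473)
10^64 ≡ 144^2 = 20736 ≡ 397 (mod 473)
10^128 ≡ 397^2 = 157609 ≡ 100 (mod 473)
10^256 ≡ 100^2 = 10000 ≡ 67 (mod 473)
472 = 256 + 128 + 64 + 16 + 8 in binary powers of 2.
So 10^472 ≡ 67 · 100 · 397 · 375 · 232 ≡ 23 (mod 473).
Since 23 ≠ 1, base 10 is a Fermat witness: 473 is composite.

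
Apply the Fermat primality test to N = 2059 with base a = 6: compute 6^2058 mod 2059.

1161

6^1 ≡ 6 (mod 2059)
6^2 ≡ 6^2 = 36 ≡ 36 (mod 2059)
6^4 ≡ 36^2 = 1296 ≡ 1296 (mod 2059)
6^8 ≡ 1296^2 = 1679616 ≡ 1531 (mod 2059)
6^16 ≡ 1531^2 = 2343961 ≡ 819 (mod 2059)
6^32 ≡ 819^2 = 670761 ≡ 1586 (mod 2059)
6^64 ≡ 1586^2 = 2515396 ≡ 1357 (mod 2059)
6^128 ≡ 1357^2 = 1841449 ≡ 703 (mod 2059)
6^256 ≡ 703^2 = 494209 ≡ 49 (mod 2059)
6^512 ≡ 49^2 = 2401 ≡ 342 (mod 2059)
6^1024 ≡ 342^2 = 116964 ≡ 1660 (mod 2059)
6^2048 ≡ 1660^2 = 2755600 ≡ 658 (mod 2059)
2058 = 2048 + 8 + 2 in binary powers of 2.
So 6^2058 ≡ 658 · 1531 · 36 ≡ 1161 (mod 2059).
Since 1161 ≠ 1, base 6 is a Fermat witness: 2059 is composite.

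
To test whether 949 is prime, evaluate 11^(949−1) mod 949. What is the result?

11^1 ≡ 11 (mod 949)
11^2 ≡ 11^2 = 121 ≡ 121 (mod 949)
11^4 ≡ 121^2 = 14641 ≡ 406 (mod 949)
11^8 ≡ 406^2 = 164836 ≡ 659 (mod 949)
11^16 ≡ 659^2 = 434281 ≡ 588 (mod 949)
11^32 ≡ 588^2 = 345744 ≡ 308 (mod 949)
11^64 ≡ 308^2 = 94864 ≡ 913 (mod 949)
11^128 ≡ 913^2 = 833569 ≡ 347 (mod 949)
11^256 ≡ 347^2 = 120409 ≡ 835 (mod 949)
11^512 ≡ 835^2 = 697225 ≡ 659 (mod 949)
948 = 512 + 256 + 128 + 32 + 16 + 4 in binary powers of 2.
So 11^948 ≡ 659 · 835 · 347 · 308 · 588 · 406 ≡ 885 (mod 949).
Since 885 ≠ 1, base 11 is a Fermat witness: 949 is composite.

885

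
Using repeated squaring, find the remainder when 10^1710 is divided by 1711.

10^1 ≡ 10 (mod 1711)
10^2 ≡ 10^2 = 100 ≡ 100 (mod 1711)
10^4 ≡ 100^2 = 10000 ≡ 1445 (mod 1711)
10^8 ≡ 1445^2 = 2088025 ≡ 605 (mod 1711)
10^16 ≡ 605^2 = 366025 ≡ 1582 (mod 1711)
10^32 ≡ 1582^2 = 2502724 ≡ 1242 (mod 1711)
10^64 ≡ 1242^2 = 1542564 ≡ 953 (mod 1711)
10^128 ≡ 953^2 = 908209 ≡ 1379 (mod 1711)
10^256 ≡ 1379^2 = 1901641 ≡ 720 (mod 1711)
10^512 ≡ 720^2 = 518400 ≡ 1678 (mod 1711)
10^1024 ≡ 1678^2 = 2815684 ≡ 1089 (mod 1711)
1710 = 1024 + 512 + 128 + 32 + 8 + 4 + 2 in binary powers of 2.
So 10^1710 ≡ 1089 · 1678 · 1379 · 1242 · 605 · 1445 · 100 ≡ 1115 (mod 1711).
Since 1115 ≠ 1, base 10 is a Fermat witness: 1711 is composite.

1115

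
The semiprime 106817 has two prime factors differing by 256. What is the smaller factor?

Since p = q + 256, we have 106817 = q(q + 256), so q² + 256q − 106817 = 0.
Discriminant: 256² + 4·106817 = 65536 + 427268 = 492804; √492804 = 702.
q = (−256 + 702)/2 = 223, and p = q + 256 = 479.
Check: 223 · 479 = 106817.

223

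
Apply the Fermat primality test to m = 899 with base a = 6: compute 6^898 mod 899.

645

6^1 ≡ 6 (mod 899)
6^2 ≡ 6^2 = 36 ≡ 36 (mod 899)
6^4 ≡ 36^2 = 1296 ≡ 397 (mod 899)
6^8 ≡ 397^2 = 157609 ≡ 284 (mod 899)
6^16 ≡ 284^2 = 80656 ≡ 645 (mod 899)
6^32 ≡ 645^2 = 416025 ≡ 687 (mod 899)
6^64 ≡ 687^2 = 471969 ≡ 893 (mod 899)
6^128 ≡ 893^2 = 797449 ≡ 36 (mod 899)
6^256 ≡ 36^2 = 1296 ≡ 397 (mod 899)
6^512 ≡ 397^2 = 157609 ≡ 284 (mod 899)
898 = 512 + 256 + 128 + 2 in binary powers of 2.
So 6^898 ≡ 284 · 397 · 36 · 36 ≡ 645 (mod 899).
Since 645 ≠ 1, base 6 is a Fermat witness: 899 is composite.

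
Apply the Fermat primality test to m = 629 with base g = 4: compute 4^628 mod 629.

4^1 ≡ 4 (mod 629)
4^2 ≡ 4^2 = 16 ≡ 16 (mod 629)
4^4 ≡ 16^2 = 256 ≡ 256 (mod 629)
4^8 ≡ 256^2 = 65536 ≡ 120 (mod 629)
4^16 ≡ 120^2 = 14400 ≡ 562 (mod 629)
4^32 ≡ 562^2 = 315844 ≡ 86 (mod 629)
4^64 ≡ 86^2 = 7396 ≡ 477 (mod 629)
4^128 ≡ 477^2 = 227529 ≡ 460 (mod 629)
4^256 ≡ 460^2 = 211600 ≡ 256 (mod 629)
4^512 ≡ 256^2 = 65536 ≡ 120 (mod 629)
628 = 512 + 64 + 32 + 16 + 4 in binary powers of 2.
So 4^628 ≡ 120 · 477 · 86 · 562 · 256 ≡ 562 (mod 629).
Since 562 ≠ 1, base 4 is a Fermat witness: 629 is composite.

562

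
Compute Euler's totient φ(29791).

Factor: 29791 = 31^3.
φ(29791) = 31^2·(31−1) = 28830.

28830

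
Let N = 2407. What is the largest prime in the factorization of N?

2407 = 29 · 83
83 is prime.
So 2407 = 29 · 83; the largest prime factor is 83.

83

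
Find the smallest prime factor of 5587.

5587 is odd.
Digit sum 25, not divisible by 3.
Ends in 7: not divisible by 5.
7: 5587 = 7·798 + 1
11: 5587 = 11·507 + 10
13: 5587 = 13·429 + 10
17: 5587 = 17·328 + 11
19: 5587 = 19·294 + 1
23: 5587 = 23·242 + 21
29: 5587 = 29·192 + 19
31: 5587 = 31·180 + 7
37: 5587 = 37·151

37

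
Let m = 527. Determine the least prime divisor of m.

527 is odd.
Digit sum 14, not divisible by 3.
Ends in 7: not divisible by 5.
7: 527 = 7·75 + 2
11: 527 = 11·47 + 10
13: 527 = 13·40 + 7
17: 527 = 17·31

17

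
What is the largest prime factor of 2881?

2881 = 43 · 67
67 is prime.
So 2881 = 43 · 67; the largest prime factor is 67.

67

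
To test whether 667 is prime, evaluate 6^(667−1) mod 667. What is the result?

6^1 ≡ 6 (mod 667)
6^2 ≡ 6^2 = 36 ≡ 36 (mod 667)
6^4 ≡ 36^2 = 1296 ≡ 629 (mod 667)
6^8 ≡ 629^2 = 395641 ≡ 110 (mod 667)
6^16 ≡ 110^2 = 12100 ≡ 94 (mod 667)
6^32 ≡ 94^2 = 8836 ≡ 165 (mod 667)
6^64 ≡ 165^2 = 27225 ≡ 545 (mod 667)
6^128 ≡ 545^2 = 297025 ≡ 210 (mod 667)
6^256 ≡ 210^2 = 44100 ≡ 78 (mod 667)
6^512 ≡ 78^2 = 6084 ≡ 81 (mod 667)
666 = 512 + 128 + 16 + 8 + 2 in binary powers of 2.
So 6^666 ≡ 81 · 210 · 94 · 110 · 36 ≡ 81 (mod 667).
Since 81 ≠ 1, base 6 is a Fermat witness: 667 is composite.

81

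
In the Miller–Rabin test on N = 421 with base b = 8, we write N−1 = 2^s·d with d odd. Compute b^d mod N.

421 − 1 = 420 = 2^2 · 105, so d = 105.
8^1 ≡ 8 (mod 421)
8^2 ≡ 8^2 = 64 ≡ 64 (mod 421)
8^4 ≡ 64^2 = 4096 ≡ 307 (mod 421)
8^8 ≡ 307^2 = 94249 ≡ 366 (mod 421)
8^16 ≡ 366^2 = 133956 ≡ 78 (mod 421)
8^32 ≡ 78^2 = 6084 ≡ 190 (mod 421)
8^64 ≡ 190^2 = 36100 ≡ 315 (mod 421)
105 = 64 + 32 + 8 + 1 in binary powers of 2.
So 8^105 ≡ 315 · 190 · 366 · 8 ≡ 392 (mod 421).
Squaring chain: 392 → 420; reaches −1, so base 8 does not prove 421 composite.

392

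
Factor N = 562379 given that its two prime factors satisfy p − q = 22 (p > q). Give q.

739

Since p = q + 22, we have 562379 = q(q + 22), so q² + 22q − 562379 = 0.
Discriminant: 22² + 4·562379 = 484 + 2249516 = 2250000; √2250000 = 1500.
q = (−22 + 1500)/2 = 739, and p = q + 22 = 761.
Check: 739 · 761 = 562379.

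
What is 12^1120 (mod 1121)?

197

12^1 ≡ 12 (mod 1121)
12^2 ≡ 12^2 = 144 ≡ 144 (mod 1121)
12^4 ≡ 144^2 = 20736 ≡ 558 (mod 1121)
12^8 ≡ 558^2 = 311364 ≡ 847 (mod 1121)
12^16 ≡ 847^2 = 717409 ≡ 1090 (mod 1121)
12^32 ≡ 1090^2 = 1188100 ≡ 961 (mod 1121)
12^64 ≡ 961^2 = 923521 ≡ 938 (mod 1121)
12^128 ≡ 938^2 = 879844 ≡ 980 (mod 1121)
12^256 ≡ 980^2 = 960400 ≡ 824 (mod 1121)
12^512 ≡ 824^2 = 678976 ≡ 771 (mod 1121)
12^1024 ≡ 771^2 = 594441 ≡ 311 (mod 1121)
1120 = 1024 + 64 + 32 in binary powers of 2.
So 12^1120 ≡ 311 · 938 · 961 ≡ 197 (mod 1121).
Since 197 ≠ 1, base 12 is a Fermat witness: 1121 is composite.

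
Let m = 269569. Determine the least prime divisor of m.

269569 is odd.
Digit sum 37, not divisible by 3.
Ends in 9: not divisible by 5.
7: 269569 = 7·38509 + 6
11: 269569 = 11·24506 + 3
13: 269569 = 13·20736 + 1
17: 269569 = 17·15857

17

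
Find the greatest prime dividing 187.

187 = 11 · 17
17 is prime.
So 187 = 11 · 17; the largest prime factor is 17.

17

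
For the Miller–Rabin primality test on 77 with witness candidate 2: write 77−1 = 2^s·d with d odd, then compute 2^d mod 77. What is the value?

77 − 1 = 76 = 2^2 · 19, so d = 19.
2^1 ≡ 2 (mod 77)
2^2 ≡ 2^2 = 4 ≡ 4 (mod 77)
2^4 ≡ 4^2 = 16 ≡ 16 (mod 77)
2^8 ≡ 16^2 = 256 ≡ 25 (mod 77)
2^16 ≡ 25^2 = 625 ≡ 9 (mod 77)
19 = 16 + 2 + 1 in binary powers of 2.
So 2^19 ≡ 9 · 4 · 2 ≡ 72 (mod 77).
Squaring chain: 72 → 25; never reaches −1, so base 2 is a Miller–Rabin witness that 77 is composite.

72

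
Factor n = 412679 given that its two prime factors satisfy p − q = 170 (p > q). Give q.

Since p = q + 170, we have 412679 = q(q + 170), so q² + 170q − 412679 = 0.
Discriminant: 170² + 4·412679 = 28900 + 1650716 = 1679616; √1679616 = 1296.
q = (−170 + 1296)/2 = 563, and p = q + 170 = 733.
Check: 563 · 733 = 412679.

563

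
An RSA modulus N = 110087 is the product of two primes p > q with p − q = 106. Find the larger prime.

Since p = q + 106, we have 110087 = q(q + 106), so q² + 106q − 110087 = 0.
Discriminant: 106² + 4·110087 = 11236 + 440348 = 451584; √451584 = 672.
q = (−106 + 672)/2 = 283, and p = q + 106 = 389.
Check: 283 · 389 = 110087.

389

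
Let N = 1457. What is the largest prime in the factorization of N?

1457 = 31 · 47
47 is prime.
So 1457 = 31 · 47; the largest prime factor is 47.

47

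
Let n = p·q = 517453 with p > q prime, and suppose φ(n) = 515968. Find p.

929

φ(n) = (p−1)(q−1) = n − (p+q) + 1, so p + q = 517453 − 515968 + 1 = 1486.
p and q are the roots of t² − 1486t + 517453 = 0.
Discriminant: 1486² − 4·517453 = 2208196 − 2069812 = 138384; √138384 = 372.
q = (1486 − 372)/2 = 557, p = (1486 + 372)/2 = 929.
Check: 557 · 929 = 517453.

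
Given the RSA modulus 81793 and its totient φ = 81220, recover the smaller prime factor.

263

φ(n) = (p−1)(q−1) = n − (p+q) + 1, so p + q = 81793 − 81220 + 1 = 574.
p and q are the roots of t² − 574t + 81793 = 0.
Discriminant: 574² − 4·81793 = 329476 − 327172 = 2304; √2304 = 48.
q = (574 − 48)/2 = 263, p = (574 + 48)/2 = 311.
Check: 263 · 311 = 81793.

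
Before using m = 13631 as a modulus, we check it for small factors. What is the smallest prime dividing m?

43

13631 is odd.
Digit sum 14, not divisible by 3.
Ends in 1: not divisible by 5.
7: 13631 = 7·1947 + 2
11: 13631 = 11·1239 + 2
13: 13631 = 13·1048 + 7
17: 13631 = 17·801 + 14
19: 13631 = 19·717 + 8
23: 13631 = 23·592 + 15
29: 13631 = 29·470 + 1
31: 13631 = 31·439 + 22
37: 13631 = 37·368 + 15
41: 13631 = 41·332 + 19
43: 13631 = 43·317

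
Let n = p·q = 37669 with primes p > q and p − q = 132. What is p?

271

Since p = q + 132, we have 37669 = q(q + 132), so q² + 132q − 37669 = 0.
Discriminant: 132² + 4·37669 = 17424 + 150676 = 168100; √168100 = 410.
q = (−132 + 410)/2 = 139, and p = q + 132 = 271.
Check: 139 · 271 = 37669.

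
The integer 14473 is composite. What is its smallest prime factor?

14473 is odd.
Digit sum 19, not divisible by 3.
Ends in 3: not divisible by 5.
7: 14473 = 7·2067 + 4
11: 14473 = 11·1315 + 8
13: 14473 = 13·1113 + 4
17: 14473 = 17·851 + 6
19: 14473 = 19·761 + 14
23: 14473 = 23·629 + 6
29: 14473 = 29·499 + 2
31: 14473 = 31·466 + 27
37: 14473 = 37·391 + 6
41: 14473 = 41·353

41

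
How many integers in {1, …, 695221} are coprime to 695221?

Factor: 695221 = 23 · 167 · 181.
φ(695221) = (23−1) · (167−1) · (181−1) = 22 · 166 · 180 = 657360.

657360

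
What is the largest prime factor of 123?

123 = 3 · 41
41 is prime.
So 123 = 3 · 41; the largest prime factor is 41.

41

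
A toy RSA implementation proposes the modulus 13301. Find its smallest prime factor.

47

13301 is odd.
Digit sum 8, not divisible by 3.
Ends in 1: not divisible by 5.
7: 13301 = 7·1900 + 1
11: 13301 = 11·1209 + 2
13: 13301 = 13·1023 + 2
17: 13301 = 17·782 + 7
19: 13301 = 19·700 + 1
23: 13301 = 23·578 + 7
29: 13301 = 29·458 + 19
31: 13301 = 31·429 + 2
37: 13301 = 37·359 + 18
41: 13301 = 41·324 + 17
43: 13301 = 43·309 + 14
47: 13301 = 47·283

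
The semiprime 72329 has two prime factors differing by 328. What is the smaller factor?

Since p = q + 328, we have 72329 = q(q + 328), so q² + 328q − 72329 = 0.
Discriminant: 328² + 4·72329 = 107584 + 289316 = 396900; √396900 = 630.
q = (−328 + 630)/2 = 151, and p = q + 328 = 479.
Check: 151 · 479 = 72329.

151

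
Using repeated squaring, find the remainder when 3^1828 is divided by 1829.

534

3^1 ≡ 3 (mod 1829)
3^2 ≡ 3^2 = 9 ≡ 9 (mod 1829)
3^4 ≡ 9^2 = 81 ≡ 81 (mod 1829)
3^8 ≡ 81^2 = 6561 ≡ 1074 (mod 1829)
3^16 ≡ 1074^2 = 1153476 ≡ 1206 (mod 1829)
3^32 ≡ 1206^2 = 1454436 ≡ 381 (mod 1829)
3^64 ≡ 381^2 = 145161 ≡ 670 (mod 1829)
3^128 ≡ 670^2 = 448900 ≡ 795 (mod 1829)
3^256 ≡ 795^2 = 632025 ≡ 1020 (mod 1829)
3^512 ≡ 1020^2 = 1040400 ≡ 1528 (mod 1829)
3^1024 ≡ 1528^2 = 2334784 ≡ 980 (mod 1829)
1828 = 1024 + 512 + 256 + 32 + 4 in binary powers of 2.
So 3^1828 ≡ 980 · 1528 · 1020 · 381 · 81 ≡ 534 (mod 1829).
Since 534 ≠ 1, base 3 is a Fermat witness: 1829 is composite.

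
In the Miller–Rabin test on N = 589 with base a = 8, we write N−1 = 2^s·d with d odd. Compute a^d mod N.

436

589 − 1 = 588 = 2^2 · 147, so d = 147.
8^1 ≡ 8 (mod 589)
8^2 ≡ 8^2 = 64 ≡ 64 (mod 589)
8^4 ≡ 64^2 = 4096 ≡ 562 (mod 589)
8^8 ≡ 562^2 = 315844 ≡ 140 (mod 589)
8^16 ≡ 140^2 = 19600 ≡ 163 (mod 589)
8^32 ≡ 163^2 = 26569 ≡ 64 (mod 589)
8^64 ≡ 64^2 = 4096 ≡ 562 (mod 589)
8^128 ≡ 562^2 = 315844 ≡ 140 (mod 589)
147 = 128 + 16 + 2 + 1 in binary powers of 2.
So 8^147 ≡ 140 · 163 · 64 · 8 ≡ 436 (mod 589).
Squaring chain: 436 → 438; never reaches −1, so base 8 is a Miller–Rabin witness that 589 is composite.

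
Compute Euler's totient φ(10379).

Factor: 10379 = 97 · 107.
φ(10379) = (97−1) · (107−1) = 96 · 106 = 10176.

10176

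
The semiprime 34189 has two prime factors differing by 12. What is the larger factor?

191

Since p = q + 12, we have 34189 = q(q + 12), so q² + 12q − 34189 = 0.
Discriminant: 12² + 4·34189 = 144 + 136756 = 136900; √136900 = 370.
q = (−12 + 370)/2 = 179, and p = q + 12 = 191.
Check: 179 · 191 = 34189.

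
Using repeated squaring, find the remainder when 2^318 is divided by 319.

2^1 ≡ 2 (mod 319)
2^2 ≡ 2^2 = 4 ≡ 4 (mod 319)
2^4 ≡ 4^2 = 16 ≡ 16 (mod 319)
2^8 ≡ 16^2 = 256 ≡ 256 (mod 319)
2^16 ≡ 256^2 = 65536 ≡ 141 (mod 319)
2^32 ≡ 141^2 = 19881 ≡ 103 (mod 319)
2^64 ≡ 103^2 = 10609 ≡ 82 (mod 319)
2^128 ≡ 82^2 = 6724 ≡ 25 (mod 319)
2^256 ≡ 25^2 = 625 ≡ 306 (mod 319)
318 = 256 + 32 + 16 + 8 + 4 + 2 in binary powers of 2.
So 2^318 ≡ 306 · 103 · 141 · 256 · 16 · 4 ≡ 212 (mod 319).
Since 212 ≠ 1, base 2 is a Fermat witness: 319 is composite.

212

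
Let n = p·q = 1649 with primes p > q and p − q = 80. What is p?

Since p = q + 80, we have 1649 = q(q + 80), so q² + 80q − 1649 = 0.
Discriminant: 80² + 4·1649 = 6400 + 6596 = 12996; √12996 = 114.
q = (−80 + 114)/2 = 17, and p = q + 80 = 97.
Check: 17 · 97 = 1649.

97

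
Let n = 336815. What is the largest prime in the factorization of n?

336815 = 5 · 67363
67363 = 31 · 2173
2173 = 41 · 53
53 is prime.
So 336815 = 5 · 31 · 41 · 53; the largest prime factor is 53.

53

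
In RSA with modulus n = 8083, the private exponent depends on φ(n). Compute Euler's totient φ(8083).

Factor: 8083 = 59 · 137.
φ(8083) = (59−1) · (137−1) = 58 · 136 = 7888.

7888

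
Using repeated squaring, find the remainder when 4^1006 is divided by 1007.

4^1 ≡ 4 (mod 1007)
4^2 ≡ 4^2 = 16 ≡ 16 (mod 1007)
4^4 ≡ 16^2 = 256 ≡ 256 (mod 1007)
4^8 ≡ 256^2 = 65536 ≡ 81 (mod 1007)
4^16 ≡ 81^2 = 6561 ≡ 519 (mod 1007)
4^32 ≡ 519^2 = 269361 ≡ 492 (mod 1007)
4^64 ≡ 492^2 = 242064 ≡ 384 (mod 1007)
4^128 ≡ 384^2 = 147456 ≡ 434 (mod 1007)
4^256 ≡ 434^2 = 188356 ≡ 47 (mod 1007)
4^512 ≡ 47^2 = 2209 ≡ 195 (mod 1007)
1006 = 512 + 256 + 128 + 64 + 32 + 8 + 4 + 2 in binary powers of 2.
So 4^1006 ≡ 195 · 47 · 434 · 384 · 492 · 81 · 256 · 16 ≡ 937 (mod 1007).
Since 937 ≠ 1, base 4 is a Fermat witness: 1007 is composite.

937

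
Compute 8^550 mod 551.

8^1 ≡ 8 (mod 551)
8^2 ≡ 8^2 = 64 ≡ 64 (mod 551)
8^4 ≡ 64^2 = 4096 ≡ 239 (mod 551)
8^8 ≡ 239^2 = 57121 ≡ 368 (mod 551)
8^16 ≡ 368^2 = 135424 ≡ 429 (mod 551)
8^32 ≡ 429^2 = 184041 ≡ 7 (mod 551)
8^64 ≡ 7^2 = 49 ≡ 49 (mod 551)
8^128 ≡ 49^2 = 2401 ≡ 197 (mod 551)
8^256 ≡ 197^2 = 38809 ≡ 239 (mod 551)
8^512 ≡ 239^2 = 57121 ≡ 368 (mod 551)
550 = 512 + 32 + 4 + 2 in binary powers of 2.
So 8^550 ≡ 368 · 7 · 239 · 64 ≡ 486 (mod 551).
Since 486 ≠ 1, base 8 is a Fermat witness: 551 is composite.

486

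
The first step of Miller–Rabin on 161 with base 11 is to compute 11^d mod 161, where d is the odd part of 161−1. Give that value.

51

161 − 1 = 160 = 2^5 · 5, so d = 5.
11^1 ≡ 11 (mod 161)
11^2 ≡ 11^2 = 121 ≡ 121 (mod 161)
11^4 ≡ 121^2 = 14641 ≡ 151 (mod 161)
5 = 4 + 1 in binary powers of 2.
So 11^5 ≡ 151 · 11 ≡ 51 (mod 161).
Squaring chain: 51 → 25 → 142 → 39 → 72; never reaches −1, so base 11 is a Miller–Rabin witness that 161 is composite.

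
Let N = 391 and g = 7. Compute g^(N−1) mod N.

7^1 ≡ 7 (mod 391)
7^2 ≡ 7^2 = 49 ≡ 49 (mod 391)
7^4 ≡ 49^2 = 2401 ≡ 55 (mod 391)
7^8 ≡ 55^2 = 3025 ≡ 288 (mod 391)
7^16 ≡ 288^2 = 82944 ≡ 52 (mod 391)
7^32 ≡ 52^2 = 2704 ≡ 358 (mod 391)
7^64 ≡ 358^2 = 128164 ≡ 307 (mod 391)
7^128 ≡ 307^2 = 94249 ≡ 18 (mod 391)
7^256 ≡ 18^2 = 324 ≡ 324 (mod 391)
390 = 256 + 128 + 4 + 2 in binary powers of 2.
So 7^390 ≡ 324 · 18 · 55 · 49 ≡ 213 (mod 391).
Since 213 ≠ 1, base 7 is a Fermat witness: 391 is composite.

213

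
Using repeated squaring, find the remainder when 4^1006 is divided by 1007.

4^1 ≡ 4 (mod 1007)
4^2 ≡ 4^2 = 16 ≡ 16 (mod 1007)
4^4 ≡ 16^2 = 256 ≡ 256 (mod 1007)
4^8 ≡ 256^2 = 65536 ≡ 81 (mod 1007)
4^16 ≡ 81^2 = 6561 ≡ 519 (mod 1007)
4^32 ≡ 519^2 = 269361 ≡ 492 (mod 1007)
4^64 ≡ 492^2 = 242064 ≡ 384 (mod 1007)
4^128 ≡ 384^2 = 147456 ≡ 434 (mod 1007)
4^256 ≡ 434^2 = 188356 ≡ 47 (mod 1007)
4^512 ≡ 47^2 = 2209 ≡ 195 (mod 1007)
1006 = 512 + 256 + 128 + 64 + 32 + 8 + 4 + 2 in binary powers of 2.
So 4^1006 ≡ 195 · 47 · 434 · 384 · 492 · 81 · 256 · 16 ≡ 937 (mod 1007).
Since 937 ≠ 1, base 4 is a Fermat witness: 1007 is composite.

937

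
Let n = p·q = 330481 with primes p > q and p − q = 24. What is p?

587

Since p = q + 24, we have 330481 = q(q + 24), so q² + 24q − 330481 = 0.
Discriminant: 24² + 4·330481 = 576 + 1321924 = 1322500; √1322500 = 1150.
q = (−24 + 1150)/2 = 563, and p = q + 24 = 587.
Check: 563 · 587 = 330481.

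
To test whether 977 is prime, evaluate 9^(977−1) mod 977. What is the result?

9^1 ≡ 9 (mod 977)
9^2 ≡ 9^2 = 81 ≡ 81 (mod 977)
9^4 ≡ 81^2 = 6561 ≡ 699 (mod 977)
9^8 ≡ 699^2 = 488601 ≡ 101 (mod 977)
9^16 ≡ 101^2 = 10201 ≡ 431 (mod 977)
9^32 ≡ 431^2 = 185761 ≡ 131 (mod 977)
9^64 ≡ 131^2 = 17161 ≡ 552 (mod 977)
9^128 ≡ 552^2 = 304704 ≡ 857 (mod 977)
9^256 ≡ 857^2 = 734449 ≡ 722 (mod 977)
9^512 ≡ 722^2 = 521284 ≡ 543 (mod 977)
976 = 512 + 256 + 128 + 64 + 16 in binary powers of 2.
So 9^976 ≡ 543 · 722 · 857 · 552 · 431 ≡ 1 (mod 977).
Since the result is 1, base 9 gives no evidence that 977 is composite.

1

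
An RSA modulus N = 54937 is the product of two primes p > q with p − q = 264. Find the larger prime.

Since p = q + 264, we have 54937 = q(q + 264), so q² + 264q − 54937 = 0.
Discriminant: 264² + 4·54937 = 69696 + 219748 = 289444; √289444 = 538.
q = (−264 + 538)/2 = 137, and p = q + 264 = 401.
Check: 137 · 401 = 54937.

401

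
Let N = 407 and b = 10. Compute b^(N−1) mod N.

232

10^1 ≡ 10 (mod 407)
10^2 ≡ 10^2 = 100 ≡ 100 (mod 407)
10^4 ≡ 100^2 = 10000 ≡ 232 (mod 407)
10^8 ≡ 232^2 = 53824 ≡ 100 (mod 407)
10^16 ≡ 100^2 = 10000 ≡ 232 (mod 407)
10^32 ≡ 232^2 = 53824 ≡ 100 (mod 407)
10^64 ≡ 100^2 = 10000 ≡ 232 (mod 407)
10^128 ≡ 232^2 = 53824 ≡ 100 (mod 407)
10^256 ≡ 100^2 = 10000 ≡ 232 (mod 407)
406 = 256 + 128 + 16 + 4 + 2 in binary powers of 2.
So 10^406 ≡ 232 · 100 · 232 · 232 · 100 ≡ 232 (mod 407).
Since 232 ≠ 1, base 10 is a Fermat witness: 407 is composite.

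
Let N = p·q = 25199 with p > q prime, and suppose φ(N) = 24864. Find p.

223

φ(n) = (p−1)(q−1) = n − (p+q) + 1, so p + q = 25199 − 24864 + 1 = 336.
p and q are the roots of t² − 336t + 25199 = 0.
Discriminant: 336² − 4·25199 = 112896 − 100796 = 12100; √12100 = 110.
q = (336 − 110)/2 = 113, p = (336 + 110)/2 = 223.
Check: 113 · 223 = 25199.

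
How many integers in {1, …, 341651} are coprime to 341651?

Factor: 341651 = 31 · 103 · 107.
φ(341651) = (31−1) · (103−1) · (107−1) = 30 · 102 · 106 = 324360.

324360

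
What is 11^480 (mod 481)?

1

11^1 ≡ 11 (mod 481)
11^2 ≡ 11^2 = 121 ≡ 121 (mod 481)
11^4 ≡ 121^2 = 14641 ≡ 211 (mod 481)
11^8 ≡ 211^2 = 44521 ≡ 269 (mod 481)
11^16 ≡ 269^2 = 72361 ≡ 211 (mod 481)
11^32 ≡ 211^2 = 44521 ≡ 269 (mod 481)
11^64 ≡ 269^2 = 72361 ≡ 211 (mod 481)
11^128 ≡ 211^2 = 44521 ≡ 269 (mod 481)
11^256 ≡ 269^2 = 72361 ≡ 211 (mod 481)
480 = 256 + 128 + 64 + 32 in binary powers of 2.
So 11^480 ≡ 211 · 269 · 211 · 269 ≡ 1 (mod 481).
Since the result is 1, base 11 gives no evidence that 481 is composite.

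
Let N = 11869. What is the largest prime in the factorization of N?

11869 = 11 · 1079
1079 = 13 · 83
83 is prime.
So 11869 = 11 · 13 · 83; the largest prime factor is 83.

83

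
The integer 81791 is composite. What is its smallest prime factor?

89

81791 is odd.
Digit sum 26, not divisible by 3.
Ends in 1: not divisible by 5.
7: 81791 = 7·11684 + 3
11: 81791 = 11·7435 + 6
13: 81791 = 13·6291 + 8
17: 81791 = 17·4811 + 4
19: 81791 = 19·4304 + 15
23: 81791 = 23·3556 + 3
29: 81791 = 29·2820 + 11
31: 81791 = 31·2638 + 13
37: 81791 = 37·2210 + 21
41: 81791 = 41·1994 + 37
43: 81791 = 43·1902 + 5
47: 81791 = 47·1740 + 11
53: 81791 = 53·1543 + 12
59: 81791 = 59·1386 + 17
61: 81791 = 61·1340 + 51
67: 81791 = 67·1220 + 51
71: 81791 = 71·1151 + 70
73: 81791 = 73·1120 + 31
79: 81791 = 79·1035 + 26
83: 81791 = 83·985 + 36
89: 81791 = 89·919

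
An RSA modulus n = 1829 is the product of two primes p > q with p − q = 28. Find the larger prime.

Since p = q + 28, we have 1829 = q(q + 28), so q² + 28q − 1829 = 0.
Discriminant: 28² + 4·1829 = 784 + 7316 = 8100; √8100 = 90.
q = (−28 + 90)/2 = 31, and p = q + 28 = 59.
Check: 31 · 59 = 1829.

59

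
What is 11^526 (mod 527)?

485

11^1 ≡ 11 (mod 527)
11^2 ≡ 11^2 = 121 ≡ 121 (mod 527)
11^4 ≡ 121^2 = 14641 ≡ 412 (mod 527)
11^8 ≡ 412^2 = 169744 ≡ 50 (mod 527)
11^16 ≡ 50^2 = 2500 ≡ 392 (mod 527)
11^32 ≡ 392^2 = 153664 ≡ 307 (mod 527)
11^64 ≡ 307^2 = 94249 ≡ 443 (mod 527)
11^128 ≡ 443^2 = 196249 ≡ 205 (mod 527)
11^256 ≡ 205^2 = 42025 ≡ 392 (mod 527)
11^512 ≡ 392^2 = 153664 ≡ 307 (mod 527)
526 = 512 + 8 + 4 + 2 in binary powers of 2.
So 11^526 ≡ 307 · 50 · 412 · 121 ≡ 485 (mod 527).
Since 485 ≠ 1, base 11 is a Fermat witness: 527 is composite.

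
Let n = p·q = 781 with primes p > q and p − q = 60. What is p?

71

Since p = q + 60, we have 781 = q(q + 60), so q² + 60q − 781 = 0.
Discriminant: 60² + 4·781 = 3600 + 3124 = 6724; √6724 = 82.
q = (−60 + 82)/2 = 11, and p = q + 60 = 71.
Check: 11 · 71 = 781.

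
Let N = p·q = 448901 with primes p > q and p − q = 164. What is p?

Since p = q + 164, we have 448901 = q(q + 164), so q² + 164q − 448901 = 0.
Discriminant: 164² + 4·448901 = 26896 + 1795604 = 1822500; √1822500 = 1350.
q = (−164 + 1350)/2 = 593, and p = q + 164 = 757.
Check: 593 · 757 = 448901.

757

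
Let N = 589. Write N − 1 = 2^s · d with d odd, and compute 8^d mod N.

436

589 − 1 = 588 = 2^2 · 147, so d = 147.
8^1 ≡ 8 (mod 589)
8^2 ≡ 8^2 = 64 ≡ 64 (mod 589)
8^4 ≡ 64^2 = 4096 ≡ 562 (mod 589)
8^8 ≡ 562^2 = 315844 ≡ 140 (mod 589)
8^16 ≡ 140^2 = 19600 ≡ 163 (mod 589)
8^32 ≡ 163^2 = 26569 ≡ 64 (mod 589)
8^64 ≡ 64^2 = 4096 ≡ 562 (mod 589)
8^128 ≡ 562^2 = 315844 ≡ 140 (mod 589)
147 = 128 + 16 + 2 + 1 in binary powers of 2.
So 8^147 ≡ 140 · 163 · 64 · 8 ≡ 436 (mod 589).
Squaring chain: 436 → 438; never reaches −1, so base 8 is a Miller–Rabin witness that 589 is composite.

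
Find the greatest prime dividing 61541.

79

61541 = 19 · 3239
3239 = 41 · 79
79 is prime.
So 61541 = 19 · 41 · 79; the largest prime factor is 79.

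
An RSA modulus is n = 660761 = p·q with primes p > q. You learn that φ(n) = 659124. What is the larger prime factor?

φ(n) = (p−1)(q−1) = n − (p+q) + 1, so p + q = 660761 − 659124 + 1 = 1638.
p and q are the roots of t² − 1638t + 660761 = 0.
Discriminant: 1638² − 4·660761 = 2683044 − 2643044 = 40000; √40000 = 200.
q = (1638 − 200)/2 = 719, p = (1638 + 200)/2 = 919.
Check: 719 · 919 = 660761.

919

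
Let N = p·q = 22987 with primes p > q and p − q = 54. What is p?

Since p = q + 54, we have 22987 = q(q + 54), so q² + 54q − 22987 = 0.
Discriminant: 54² + 4·22987 = 2916 + 91948 = 94864; √94864 = 308.
q = (−54 + 308)/2 = 127, and p = q + 54 = 181.
Check: 127 · 181 = 22987.

181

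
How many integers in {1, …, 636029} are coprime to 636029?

Factor: 636029 = 79 · 83 · 97.
φ(636029) = (79−1) · (83−1) · (97−1) = 78 · 82 · 96 = 614016.

614016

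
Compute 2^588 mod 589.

2^1 ≡ 2 (mod 589)
2^2 ≡ 2^2 = 4 ≡ 4 (mod 589)
2^4 ≡ 4^2 = 16 ≡ 16 (mod 589)
2^8 ≡ 16^2 = 256 ≡ 256 (mod 589)
2^16 ≡ 256^2 = 65536 ≡ 157 (mod 589)
2^32 ≡ 157^2 = 24649 ≡ 500 (mod 589)
2^64 ≡ 500^2 = 250000 ≡ 264 (mod 589)
2^128 ≡ 264^2 = 69696 ≡ 194 (mod 589)
2^256 ≡ 194^2 = 37636 ≡ 529 (mod 589)
2^512 ≡ 529^2 = 279841 ≡ 66 (mod 589)
588 = 512 + 64 + 8 + 4 in binary powers of 2.
So 2^588 ≡ 66 · 264 · 256 · 16 ≡ 163 (mod 589).
Since 163 ≠ 1, base 2 is a Fermat witness: 589 is composite.

163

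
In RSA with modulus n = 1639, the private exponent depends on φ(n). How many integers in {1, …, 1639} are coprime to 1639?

1480

Factor: 1639 = 11 · 149.
φ(1639) = (11−1) · (149−1) = 10 · 148 = 1480.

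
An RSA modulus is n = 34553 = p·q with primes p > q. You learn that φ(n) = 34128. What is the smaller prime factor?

φ(n) = (p−1)(q−1) = n − (p+q) + 1, so p + q = 34553 − 34128 + 1 = 426.
p and q are the roots of t² − 426t + 34553 = 0.
Discriminant: 426² − 4·34553 = 181476 − 138212 = 43264; √43264 = 208.
q = (426 − 208)/2 = 109, p = (426 + 208)/2 = 317.
Check: 109 · 317 = 34553.

109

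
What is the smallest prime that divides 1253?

7

1253 is odd.
Digit sum 11, not divisible by 3.
Ends in 3: not divisible by 5.
7: 1253 = 7·179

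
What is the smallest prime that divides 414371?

414371 is odd.
Digit sum 20, not divisible by 3.
Ends in 1: not divisible by 5.
7: 414371 = 7·59195 + 6
11: 414371 = 11·37670 + 1
13: 414371 = 13·31874 + 9
17: 414371 = 17·24374 + 13
19: 414371 = 19·21809

19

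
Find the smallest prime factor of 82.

2

82 is even: 2 divides it.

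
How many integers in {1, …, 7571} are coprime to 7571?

7392

Factor: 7571 = 67 · 113.
φ(7571) = (67−1) · (113−1) = 66 · 112 = 7392.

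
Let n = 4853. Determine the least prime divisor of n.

23

4853 is odd.
Digit sum 20, not divisible by 3.
Ends in 3: not divisible by 5.
7: 4853 = 7·693 + 2
11: 4853 = 11·441 + 2
13: 4853 = 13·373 + 4
17: 4853 = 17·285 + 8
19: 4853 = 19·255 + 8
23: 4853 = 23·211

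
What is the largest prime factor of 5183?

73

5183 = 71 · 73
73 is prime.
So 5183 = 71 · 73; the largest prime factor is 73.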